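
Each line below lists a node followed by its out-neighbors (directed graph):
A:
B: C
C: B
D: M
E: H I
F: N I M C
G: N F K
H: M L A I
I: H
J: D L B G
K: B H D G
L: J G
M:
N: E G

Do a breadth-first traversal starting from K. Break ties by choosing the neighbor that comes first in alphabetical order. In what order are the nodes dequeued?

K, B, D, G, H, C, M, F, N, A, I, L, E, J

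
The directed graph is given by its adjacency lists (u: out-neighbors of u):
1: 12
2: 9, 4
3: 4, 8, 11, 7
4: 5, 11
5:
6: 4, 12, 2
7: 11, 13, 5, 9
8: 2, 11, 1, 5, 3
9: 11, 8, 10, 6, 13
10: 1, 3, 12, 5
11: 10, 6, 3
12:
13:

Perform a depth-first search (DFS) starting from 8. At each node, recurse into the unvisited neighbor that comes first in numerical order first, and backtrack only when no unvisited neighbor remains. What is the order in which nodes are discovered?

8, 1, 12, 2, 4, 5, 11, 3, 7, 9, 6, 10, 13

Visit 8
8 → 1
1 → 12
8 → 2
2 → 4
4 → 5
4 → 11
11 → 3
3 → 7
7 → 9
9 → 6
9 → 10
9 → 13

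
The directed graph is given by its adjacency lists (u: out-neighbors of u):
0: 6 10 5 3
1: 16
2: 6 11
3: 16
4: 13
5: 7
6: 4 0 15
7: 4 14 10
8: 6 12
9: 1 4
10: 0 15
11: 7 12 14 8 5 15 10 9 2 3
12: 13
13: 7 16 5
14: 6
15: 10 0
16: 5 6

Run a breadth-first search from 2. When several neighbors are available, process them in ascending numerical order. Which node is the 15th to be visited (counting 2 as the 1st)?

13

Visit 2; enqueue 6, 11 → queue [6, 11]
Visit 6; enqueue 0, 4, 15 → queue [11, 0, 4, 15]
Visit 11; enqueue 3, 5, 7, 8, 9, 10, 12, 14 → queue [0, 4, 15, 3, 5, 7, 8, 9, 10, 12, 14]
Visit 0 → queue [4, 15, 3, 5, 7, 8, 9, 10, 12, 14]
Visit 4; enqueue 13 → queue [15, 3, 5, 7, 8, 9, 10, 12, 14, 13]
Visit 15 → queue [3, 5, 7, 8, 9, 10, 12, 14, 13]
Visit 3; enqueue 16 → queue [5, 7, 8, 9, 10, 12, 14, 13, 16]
Visit 5 → queue [7, 8, 9, 10, 12, 14, 13, 16]
Visit 7 → queue [8, 9, 10, 12, 14, 13, 16]
Visit 8 → queue [9, 10, 12, 14, 13, 16]
Visit 9; enqueue 1 → queue [10, 12, 14, 13, 16, 1]
Visit 10 → queue [12, 14, 13, 16, 1]
Visit 12 → queue [14, 13, 16, 1]
Visit 14 → queue [13, 16, 1]
Visit 13 → queue [16, 1]
Visit 16 → queue [1]
Visit 1 → queue []

Visit order: 2, 6, 11, 0, 4, 15, 3, 5, 7, 8, 9, 10, 12, 14, 13, 16, 1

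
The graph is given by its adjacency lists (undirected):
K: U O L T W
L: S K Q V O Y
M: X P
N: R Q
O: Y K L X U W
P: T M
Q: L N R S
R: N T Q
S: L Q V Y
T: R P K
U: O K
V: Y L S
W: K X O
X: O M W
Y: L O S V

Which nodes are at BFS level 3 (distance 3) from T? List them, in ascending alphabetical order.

Level 0: T
Level 1: K, P, R
Level 2: L, M, N, O, Q, U, W
Level 3: S, V, X, Y

S, V, X, Y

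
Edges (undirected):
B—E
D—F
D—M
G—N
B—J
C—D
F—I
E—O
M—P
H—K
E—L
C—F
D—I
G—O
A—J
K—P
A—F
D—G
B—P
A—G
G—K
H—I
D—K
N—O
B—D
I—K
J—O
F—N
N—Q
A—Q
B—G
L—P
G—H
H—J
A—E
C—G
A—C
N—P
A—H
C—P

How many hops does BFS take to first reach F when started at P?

2

Level 0: P
Level 1: B, C, K, L, M, N
Level 2: A, D, E, F, G, H, I, J, O, Q
F first appears at level 2.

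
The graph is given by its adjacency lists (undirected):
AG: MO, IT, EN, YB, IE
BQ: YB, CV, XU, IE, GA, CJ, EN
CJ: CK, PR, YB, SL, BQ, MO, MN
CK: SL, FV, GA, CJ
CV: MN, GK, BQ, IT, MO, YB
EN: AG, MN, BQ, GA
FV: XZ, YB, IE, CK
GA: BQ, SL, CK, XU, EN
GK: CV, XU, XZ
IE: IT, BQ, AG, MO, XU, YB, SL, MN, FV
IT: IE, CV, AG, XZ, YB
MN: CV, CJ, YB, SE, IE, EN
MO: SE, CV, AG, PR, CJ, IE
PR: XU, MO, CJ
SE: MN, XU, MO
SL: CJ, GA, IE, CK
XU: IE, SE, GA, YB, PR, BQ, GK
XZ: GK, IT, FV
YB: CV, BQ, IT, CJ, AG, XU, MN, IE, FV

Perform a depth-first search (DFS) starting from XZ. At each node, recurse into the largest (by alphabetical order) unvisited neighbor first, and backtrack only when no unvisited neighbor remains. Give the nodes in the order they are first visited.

XZ, IT, YB, XU, SE, MO, PR, CJ, SL, IE, MN, EN, GA, CK, FV, BQ, CV, GK, AG

Visit XZ
XZ → IT
IT → YB
YB → XU
XU → SE
SE → MO
MO → PR
PR → CJ
CJ → SL
SL → IE
IE → MN
MN → EN
EN → GA
GA → CK
CK → FV
GA → BQ
BQ → CV
CV → GK
EN → AG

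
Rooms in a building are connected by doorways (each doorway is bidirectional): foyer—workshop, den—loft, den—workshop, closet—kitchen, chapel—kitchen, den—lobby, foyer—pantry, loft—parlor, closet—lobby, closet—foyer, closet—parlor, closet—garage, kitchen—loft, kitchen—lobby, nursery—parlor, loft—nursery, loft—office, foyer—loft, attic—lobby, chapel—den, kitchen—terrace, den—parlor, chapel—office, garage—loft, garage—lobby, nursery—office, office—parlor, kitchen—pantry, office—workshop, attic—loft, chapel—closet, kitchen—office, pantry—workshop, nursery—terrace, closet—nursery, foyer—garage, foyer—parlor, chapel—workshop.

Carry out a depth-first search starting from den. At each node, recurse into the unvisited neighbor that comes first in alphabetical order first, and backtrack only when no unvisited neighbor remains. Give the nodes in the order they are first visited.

Visit den
den → chapel
chapel → closet
closet → foyer
foyer → garage
garage → lobby
lobby → attic
attic → loft
loft → kitchen
kitchen → office
office → nursery
nursery → parlor
nursery → terrace
office → workshop
workshop → pantry

den, chapel, closet, foyer, garage, lobby, attic, loft, kitchen, office, nursery, parlor, terrace, workshop, pantry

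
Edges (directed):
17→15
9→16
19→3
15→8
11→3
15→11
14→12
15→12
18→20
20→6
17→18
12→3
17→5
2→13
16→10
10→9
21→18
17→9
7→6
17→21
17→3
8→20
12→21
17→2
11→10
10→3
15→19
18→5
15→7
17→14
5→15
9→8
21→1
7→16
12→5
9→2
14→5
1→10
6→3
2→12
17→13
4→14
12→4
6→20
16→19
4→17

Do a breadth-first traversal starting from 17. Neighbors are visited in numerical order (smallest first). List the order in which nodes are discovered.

17 -> 2 -> 3 -> 5 -> 9 -> 13 -> 14 -> 15 -> 18 -> 21 -> 12 -> 8 -> 16 -> 7 -> 11 -> 19 -> 20 -> 1 -> 4 -> 10 -> 6

Visit 17; enqueue 2, 3, 5, 9, 13, 14, 15, 18, 21 → queue [2, 3, 5, 9, 13, 14, 15, 18, 21]
Visit 2; enqueue 12 → queue [3, 5, 9, 13, 14, 15, 18, 21, 12]
Visit 3 → queue [5, 9, 13, 14, 15, 18, 21, 12]
Visit 5 → queue [9, 13, 14, 15, 18, 21, 12]
Visit 9; enqueue 8, 16 → queue [13, 14, 15, 18, 21, 12, 8, 16]
Visit 13 → queue [14, 15, 18, 21, 12, 8, 16]
Visit 14 → queue [15, 18, 21, 12, 8, 16]
Visit 15; enqueue 7, 11, 19 → queue [18, 21, 12, 8, 16, 7, 11, 19]
Visit 18; enqueue 20 → queue [21, 12, 8, 16, 7, 11, 19, 20]
Visit 21; enqueue 1 → queue [12, 8, 16, 7, 11, 19, 20, 1]
Visit 12; enqueue 4 → queue [8, 16, 7, 11, 19, 20, 1, 4]
Visit 8 → queue [16, 7, 11, 19, 20, 1, 4]
Visit 16; enqueue 10 → queue [7, 11, 19, 20, 1, 4, 10]
Visit 7; enqueue 6 → queue [11, 19, 20, 1, 4, 10, 6]
Visit 11 → queue [19, 20, 1, 4, 10, 6]
Visit 19 → queue [20, 1, 4, 10, 6]
Visit 20 → queue [1, 4, 10, 6]
Visit 1 → queue [4, 10, 6]
Visit 4 → queue [10, 6]
Visit 10 → queue [6]
Visit 6 → queue []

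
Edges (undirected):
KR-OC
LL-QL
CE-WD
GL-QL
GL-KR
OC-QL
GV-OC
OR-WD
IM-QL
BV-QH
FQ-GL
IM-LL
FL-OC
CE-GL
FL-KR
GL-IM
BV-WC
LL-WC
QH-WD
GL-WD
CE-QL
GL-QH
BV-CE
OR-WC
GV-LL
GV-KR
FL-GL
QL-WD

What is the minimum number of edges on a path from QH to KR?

2

Level 0: QH
Level 1: BV, GL, WD
Level 2: CE, FL, FQ, IM, KR, OR, QL, WC
Level 3: GV, LL, OC
KR first appears at level 2.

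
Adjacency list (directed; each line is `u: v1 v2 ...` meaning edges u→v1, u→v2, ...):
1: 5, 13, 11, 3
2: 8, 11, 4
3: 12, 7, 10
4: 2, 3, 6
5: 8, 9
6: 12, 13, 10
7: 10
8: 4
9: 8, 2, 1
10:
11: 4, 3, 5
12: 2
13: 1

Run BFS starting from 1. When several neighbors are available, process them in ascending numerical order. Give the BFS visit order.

1 → 3 → 5 → 11 → 13 → 7 → 10 → 12 → 8 → 9 → 4 → 2 → 6

Visit 1; enqueue 3, 5, 11, 13 → queue [3, 5, 11, 13]
Visit 3; enqueue 7, 10, 12 → queue [5, 11, 13, 7, 10, 12]
Visit 5; enqueue 8, 9 → queue [11, 13, 7, 10, 12, 8, 9]
Visit 11; enqueue 4 → queue [13, 7, 10, 12, 8, 9, 4]
Visit 13 → queue [7, 10, 12, 8, 9, 4]
Visit 7 → queue [10, 12, 8, 9, 4]
Visit 10 → queue [12, 8, 9, 4]
Visit 12; enqueue 2 → queue [8, 9, 4, 2]
Visit 8 → queue [9, 4, 2]
Visit 9 → queue [4, 2]
Visit 4; enqueue 6 → queue [2, 6]
Visit 2 → queue [6]
Visit 6 → queue []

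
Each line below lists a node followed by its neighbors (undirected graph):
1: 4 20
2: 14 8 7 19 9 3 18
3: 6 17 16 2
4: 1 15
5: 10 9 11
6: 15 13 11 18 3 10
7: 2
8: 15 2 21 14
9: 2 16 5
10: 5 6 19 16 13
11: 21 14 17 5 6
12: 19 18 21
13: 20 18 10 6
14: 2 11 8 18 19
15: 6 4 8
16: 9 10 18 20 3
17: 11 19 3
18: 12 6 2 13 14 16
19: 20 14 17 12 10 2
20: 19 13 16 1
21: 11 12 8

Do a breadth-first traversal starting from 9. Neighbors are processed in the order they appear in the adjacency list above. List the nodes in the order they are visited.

Visit 9; enqueue 2, 16, 5 → queue [2, 16, 5]
Visit 2; enqueue 14, 8, 7, 19, 3, 18 → queue [16, 5, 14, 8, 7, 19, 3, 18]
Visit 16; enqueue 10, 20 → queue [5, 14, 8, 7, 19, 3, 18, 10, 20]
Visit 5; enqueue 11 → queue [14, 8, 7, 19, 3, 18, 10, 20, 11]
Visit 14 → queue [8, 7, 19, 3, 18, 10, 20, 11]
Visit 8; enqueue 15, 21 → queue [7, 19, 3, 18, 10, 20, 11, 15, 21]
Visit 7 → queue [19, 3, 18, 10, 20, 11, 15, 21]
Visit 19; enqueue 17, 12 → queue [3, 18, 10, 20, 11, 15, 21, 17, 12]
Visit 3; enqueue 6 → queue [18, 10, 20, 11, 15, 21, 17, 12, 6]
Visit 18; enqueue 13 → queue [10, 20, 11, 15, 21, 17, 12, 6, 13]
Visit 10 → queue [20, 11, 15, 21, 17, 12, 6, 13]
Visit 20; enqueue 1 → queue [11, 15, 21, 17, 12, 6, 13, 1]
Visit 11 → queue [15, 21, 17, 12, 6, 13, 1]
Visit 15; enqueue 4 → queue [21, 17, 12, 6, 13, 1, 4]
Visit 21 → queue [17, 12, 6, 13, 1, 4]
Visit 17 → queue [12, 6, 13, 1, 4]
Visit 12 → queue [6, 13, 1, 4]
Visit 6 → queue [13, 1, 4]
Visit 13 → queue [1, 4]
Visit 1 → queue [4]
Visit 4 → queue []

9, 2, 16, 5, 14, 8, 7, 19, 3, 18, 10, 20, 11, 15, 21, 17, 12, 6, 13, 1, 4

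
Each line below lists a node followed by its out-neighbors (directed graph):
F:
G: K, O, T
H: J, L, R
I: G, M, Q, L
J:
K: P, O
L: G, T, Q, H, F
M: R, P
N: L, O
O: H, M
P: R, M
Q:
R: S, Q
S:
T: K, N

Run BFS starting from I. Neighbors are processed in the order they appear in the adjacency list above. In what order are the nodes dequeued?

I, G, M, Q, L, K, O, T, R, P, H, F, N, S, J

Visit I; enqueue G, M, Q, L → queue [G, M, Q, L]
Visit G; enqueue K, O, T → queue [M, Q, L, K, O, T]
Visit M; enqueue R, P → queue [Q, L, K, O, T, R, P]
Visit Q → queue [L, K, O, T, R, P]
Visit L; enqueue H, F → queue [K, O, T, R, P, H, F]
Visit K → queue [O, T, R, P, H, F]
Visit O → queue [T, R, P, H, F]
Visit T; enqueue N → queue [R, P, H, F, N]
Visit R; enqueue S → queue [P, H, F, N, S]
Visit P → queue [H, F, N, S]
Visit H; enqueue J → queue [F, N, S, J]
Visit F → queue [N, S, J]
Visit N → queue [S, J]
Visit S → queue [J]
Visit J → queue []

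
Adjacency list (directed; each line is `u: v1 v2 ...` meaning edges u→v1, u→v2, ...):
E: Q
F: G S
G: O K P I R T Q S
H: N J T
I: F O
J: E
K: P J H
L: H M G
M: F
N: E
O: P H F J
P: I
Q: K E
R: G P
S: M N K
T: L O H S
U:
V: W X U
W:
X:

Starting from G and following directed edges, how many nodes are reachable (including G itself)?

16

BFS from G visits: G, I, K, O, P, Q, R, S, T, F, H, J, E, M, N, L
Reachable nodes: 16 of 20 total.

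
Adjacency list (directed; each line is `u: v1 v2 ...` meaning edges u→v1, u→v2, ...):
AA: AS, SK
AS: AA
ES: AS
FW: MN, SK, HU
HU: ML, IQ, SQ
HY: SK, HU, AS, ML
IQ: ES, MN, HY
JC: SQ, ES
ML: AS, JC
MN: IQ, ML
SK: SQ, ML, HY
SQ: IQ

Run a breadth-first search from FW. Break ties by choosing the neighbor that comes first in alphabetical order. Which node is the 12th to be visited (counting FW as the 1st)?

AA

Visit FW; enqueue HU, MN, SK → queue [HU, MN, SK]
Visit HU; enqueue IQ, ML, SQ → queue [MN, SK, IQ, ML, SQ]
Visit MN → queue [SK, IQ, ML, SQ]
Visit SK; enqueue HY → queue [IQ, ML, SQ, HY]
Visit IQ; enqueue ES → queue [ML, SQ, HY, ES]
Visit ML; enqueue AS, JC → queue [SQ, HY, ES, AS, JC]
Visit SQ → queue [HY, ES, AS, JC]
Visit HY → queue [ES, AS, JC]
Visit ES → queue [AS, JC]
Visit AS; enqueue AA → queue [JC, AA]
Visit JC → queue [AA]
Visit AA → queue []

Visit order: FW, HU, MN, SK, IQ, ML, SQ, HY, ES, AS, JC, AA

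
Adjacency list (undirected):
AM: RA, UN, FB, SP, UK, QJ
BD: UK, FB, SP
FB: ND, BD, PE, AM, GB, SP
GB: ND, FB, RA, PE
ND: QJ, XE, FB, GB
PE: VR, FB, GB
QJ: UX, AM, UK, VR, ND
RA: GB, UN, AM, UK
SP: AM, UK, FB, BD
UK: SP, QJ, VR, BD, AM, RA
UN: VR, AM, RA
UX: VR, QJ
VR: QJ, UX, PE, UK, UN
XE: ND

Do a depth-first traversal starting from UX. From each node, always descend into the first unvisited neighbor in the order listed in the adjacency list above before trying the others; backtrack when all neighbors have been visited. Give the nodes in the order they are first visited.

UX VR QJ AM RA GB ND XE FB BD UK SP PE UN

Visit UX
UX → VR
VR → QJ
QJ → AM
AM → RA
RA → GB
GB → ND
ND → XE
ND → FB
FB → BD
BD → UK
UK → SP
FB → PE
RA → UN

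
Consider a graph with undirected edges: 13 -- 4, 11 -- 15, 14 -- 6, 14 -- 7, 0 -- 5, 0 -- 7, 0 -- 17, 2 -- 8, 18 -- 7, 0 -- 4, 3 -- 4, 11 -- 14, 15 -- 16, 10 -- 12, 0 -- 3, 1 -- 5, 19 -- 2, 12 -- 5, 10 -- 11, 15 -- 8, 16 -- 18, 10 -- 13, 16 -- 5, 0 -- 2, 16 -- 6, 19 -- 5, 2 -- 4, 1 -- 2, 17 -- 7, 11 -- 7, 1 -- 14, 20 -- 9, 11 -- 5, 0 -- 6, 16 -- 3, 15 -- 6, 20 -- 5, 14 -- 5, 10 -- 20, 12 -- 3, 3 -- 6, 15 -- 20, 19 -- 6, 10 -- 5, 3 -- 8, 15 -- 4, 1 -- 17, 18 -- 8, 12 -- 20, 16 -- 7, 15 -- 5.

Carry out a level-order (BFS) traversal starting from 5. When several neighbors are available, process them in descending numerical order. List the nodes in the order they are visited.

5 -> 20 -> 19 -> 16 -> 15 -> 14 -> 12 -> 11 -> 10 -> 1 -> 0 -> 9 -> 6 -> 2 -> 18 -> 7 -> 3 -> 8 -> 4 -> 13 -> 17

Visit 5; enqueue 20, 19, 16, 15, 14, 12, 11, 10, 1, 0 → queue [20, 19, 16, 15, 14, 12, 11, 10, 1, 0]
Visit 20; enqueue 9 → queue [19, 16, 15, 14, 12, 11, 10, 1, 0, 9]
Visit 19; enqueue 6, 2 → queue [16, 15, 14, 12, 11, 10, 1, 0, 9, 6, 2]
Visit 16; enqueue 18, 7, 3 → queue [15, 14, 12, 11, 10, 1, 0, 9, 6, 2, 18, 7, 3]
Visit 15; enqueue 8, 4 → queue [14, 12, 11, 10, 1, 0, 9, 6, 2, 18, 7, 3, 8, 4]
Visit 14 → queue [12, 11, 10, 1, 0, 9, 6, 2, 18, 7, 3, 8, 4]
Visit 12 → queue [11, 10, 1, 0, 9, 6, 2, 18, 7, 3, 8, 4]
Visit 11 → queue [10, 1, 0, 9, 6, 2, 18, 7, 3, 8, 4]
Visit 10; enqueue 13 → queue [1, 0, 9, 6, 2, 18, 7, 3, 8, 4, 13]
Visit 1; enqueue 17 → queue [0, 9, 6, 2, 18, 7, 3, 8, 4, 13, 17]
Visit 0 → queue [9, 6, 2, 18, 7, 3, 8, 4, 13, 17]
Visit 9 → queue [6, 2, 18, 7, 3, 8, 4, 13, 17]
Visit 6 → queue [2, 18, 7, 3, 8, 4, 13, 17]
Visit 2 → queue [18, 7, 3, 8, 4, 13, 17]
Visit 18 → queue [7, 3, 8, 4, 13, 17]
Visit 7 → queue [3, 8, 4, 13, 17]
Visit 3 → queue [8, 4, 13, 17]
Visit 8 → queue [4, 13, 17]
Visit 4 → queue [13, 17]
Visit 13 → queue [17]
Visit 17 → queue []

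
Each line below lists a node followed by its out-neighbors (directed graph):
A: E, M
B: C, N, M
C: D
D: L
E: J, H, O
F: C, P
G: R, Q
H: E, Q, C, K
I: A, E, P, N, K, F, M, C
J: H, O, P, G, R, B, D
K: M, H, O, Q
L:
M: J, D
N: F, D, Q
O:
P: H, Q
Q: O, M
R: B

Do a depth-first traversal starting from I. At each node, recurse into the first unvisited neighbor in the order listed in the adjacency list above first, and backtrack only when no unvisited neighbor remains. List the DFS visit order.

I, A, E, J, H, Q, O, M, D, L, C, K, P, G, R, B, N, F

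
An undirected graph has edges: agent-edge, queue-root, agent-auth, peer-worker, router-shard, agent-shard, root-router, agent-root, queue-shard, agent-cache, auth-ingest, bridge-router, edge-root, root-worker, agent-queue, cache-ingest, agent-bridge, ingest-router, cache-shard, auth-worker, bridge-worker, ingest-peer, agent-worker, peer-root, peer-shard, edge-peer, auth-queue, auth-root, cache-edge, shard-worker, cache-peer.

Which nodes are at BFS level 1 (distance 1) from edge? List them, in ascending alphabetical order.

Level 0: edge
Level 1: agent, cache, peer, root
Level 2: auth, bridge, ingest, queue, router, shard, worker

agent, cache, peer, root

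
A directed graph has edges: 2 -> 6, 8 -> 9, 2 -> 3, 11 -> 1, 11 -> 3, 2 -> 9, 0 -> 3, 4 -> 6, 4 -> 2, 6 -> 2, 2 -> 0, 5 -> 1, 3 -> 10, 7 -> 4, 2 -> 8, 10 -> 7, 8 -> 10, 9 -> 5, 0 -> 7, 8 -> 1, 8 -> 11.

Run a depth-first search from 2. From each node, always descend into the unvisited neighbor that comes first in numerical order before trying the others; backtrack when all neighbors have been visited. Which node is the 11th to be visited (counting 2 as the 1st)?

5

Visit 2
2 → 0
0 → 3
3 → 10
10 → 7
7 → 4
4 → 6
2 → 8
8 → 1
8 → 9
9 → 5
8 → 11

Visit order: 2, 0, 3, 10, 7, 4, 6, 8, 1, 9, 5, 11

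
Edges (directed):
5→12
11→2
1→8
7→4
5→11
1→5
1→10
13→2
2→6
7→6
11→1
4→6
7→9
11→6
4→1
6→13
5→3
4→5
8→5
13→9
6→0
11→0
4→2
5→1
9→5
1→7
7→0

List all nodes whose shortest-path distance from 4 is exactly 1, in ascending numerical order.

1, 2, 5, 6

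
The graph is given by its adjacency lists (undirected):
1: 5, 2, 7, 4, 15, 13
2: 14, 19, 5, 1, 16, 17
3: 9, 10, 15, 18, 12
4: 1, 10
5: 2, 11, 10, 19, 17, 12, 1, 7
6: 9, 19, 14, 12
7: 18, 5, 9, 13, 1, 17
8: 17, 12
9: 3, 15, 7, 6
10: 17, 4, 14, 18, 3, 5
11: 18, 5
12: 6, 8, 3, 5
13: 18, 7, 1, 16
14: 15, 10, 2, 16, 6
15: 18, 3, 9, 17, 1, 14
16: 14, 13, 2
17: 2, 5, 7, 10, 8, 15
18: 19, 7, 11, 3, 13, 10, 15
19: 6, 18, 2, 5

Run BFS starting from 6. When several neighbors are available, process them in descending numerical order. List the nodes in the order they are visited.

6 -> 19 -> 14 -> 12 -> 9 -> 18 -> 5 -> 2 -> 16 -> 15 -> 10 -> 8 -> 3 -> 7 -> 13 -> 11 -> 17 -> 1 -> 4

Visit 6; enqueue 19, 14, 12, 9 → queue [19, 14, 12, 9]
Visit 19; enqueue 18, 5, 2 → queue [14, 12, 9, 18, 5, 2]
Visit 14; enqueue 16, 15, 10 → queue [12, 9, 18, 5, 2, 16, 15, 10]
Visit 12; enqueue 8, 3 → queue [9, 18, 5, 2, 16, 15, 10, 8, 3]
Visit 9; enqueue 7 → queue [18, 5, 2, 16, 15, 10, 8, 3, 7]
Visit 18; enqueue 13, 11 → queue [5, 2, 16, 15, 10, 8, 3, 7, 13, 11]
Visit 5; enqueue 17, 1 → queue [2, 16, 15, 10, 8, 3, 7, 13, 11, 17, 1]
Visit 2 → queue [16, 15, 10, 8, 3, 7, 13, 11, 17, 1]
Visit 16 → queue [15, 10, 8, 3, 7, 13, 11, 17, 1]
Visit 15 → queue [10, 8, 3, 7, 13, 11, 17, 1]
Visit 10; enqueue 4 → queue [8, 3, 7, 13, 11, 17, 1, 4]
Visit 8 → queue [3, 7, 13, 11, 17, 1, 4]
Visit 3 → queue [7, 13, 11, 17, 1, 4]
Visit 7 → queue [13, 11, 17, 1, 4]
Visit 13 → queue [11, 17, 1, 4]
Visit 11 → queue [17, 1, 4]
Visit 17 → queue [1, 4]
Visit 1 → queue [4]
Visit 4 → queue []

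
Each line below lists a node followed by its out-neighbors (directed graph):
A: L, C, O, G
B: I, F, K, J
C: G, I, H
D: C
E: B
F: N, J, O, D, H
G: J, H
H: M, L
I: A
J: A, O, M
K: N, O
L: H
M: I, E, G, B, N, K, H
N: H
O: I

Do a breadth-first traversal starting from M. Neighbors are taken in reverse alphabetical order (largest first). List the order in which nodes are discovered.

M → N → K → I → H → G → E → B → O → A → L → J → F → C → D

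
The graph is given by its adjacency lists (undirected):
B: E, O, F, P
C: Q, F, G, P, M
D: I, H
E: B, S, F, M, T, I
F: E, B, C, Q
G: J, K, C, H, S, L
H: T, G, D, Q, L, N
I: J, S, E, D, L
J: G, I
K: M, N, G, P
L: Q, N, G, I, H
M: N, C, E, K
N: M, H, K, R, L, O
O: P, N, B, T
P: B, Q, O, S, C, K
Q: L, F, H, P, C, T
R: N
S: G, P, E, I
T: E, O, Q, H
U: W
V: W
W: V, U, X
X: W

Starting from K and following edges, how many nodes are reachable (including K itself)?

19

BFS from K visits: K, M, N, G, P, C, E, H, R, L, O, J, S, B, Q, F, T, I, D
Reachable nodes: 19 of 23 total.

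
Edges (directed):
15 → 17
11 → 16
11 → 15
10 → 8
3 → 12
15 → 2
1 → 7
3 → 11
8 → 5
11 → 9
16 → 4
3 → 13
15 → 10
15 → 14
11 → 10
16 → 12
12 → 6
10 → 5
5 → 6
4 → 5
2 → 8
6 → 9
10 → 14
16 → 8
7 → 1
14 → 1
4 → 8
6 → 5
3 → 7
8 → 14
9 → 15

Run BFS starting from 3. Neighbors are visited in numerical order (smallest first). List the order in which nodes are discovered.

3 7 11 12 13 1 9 10 15 16 6 5 8 14 2 17 4

Visit 3; enqueue 7, 11, 12, 13 → queue [7, 11, 12, 13]
Visit 7; enqueue 1 → queue [11, 12, 13, 1]
Visit 11; enqueue 9, 10, 15, 16 → queue [12, 13, 1, 9, 10, 15, 16]
Visit 12; enqueue 6 → queue [13, 1, 9, 10, 15, 16, 6]
Visit 13 → queue [1, 9, 10, 15, 16, 6]
Visit 1 → queue [9, 10, 15, 16, 6]
Visit 9 → queue [10, 15, 16, 6]
Visit 10; enqueue 5, 8, 14 → queue [15, 16, 6, 5, 8, 14]
Visit 15; enqueue 2, 17 → queue [16, 6, 5, 8, 14, 2, 17]
Visit 16; enqueue 4 → queue [6, 5, 8, 14, 2, 17, 4]
Visit 6 → queue [5, 8, 14, 2, 17, 4]
Visit 5 → queue [8, 14, 2, 17, 4]
Visit 8 → queue [14, 2, 17, 4]
Visit 14 → queue [2, 17, 4]
Visit 2 → queue [17, 4]
Visit 17 → queue [4]
Visit 4 → queue []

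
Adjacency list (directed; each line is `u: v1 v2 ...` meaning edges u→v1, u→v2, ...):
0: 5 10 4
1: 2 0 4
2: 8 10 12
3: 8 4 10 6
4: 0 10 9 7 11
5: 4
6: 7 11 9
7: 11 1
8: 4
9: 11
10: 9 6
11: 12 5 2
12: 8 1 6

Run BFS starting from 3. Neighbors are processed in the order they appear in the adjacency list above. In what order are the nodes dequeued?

3 -> 8 -> 4 -> 10 -> 6 -> 0 -> 9 -> 7 -> 11 -> 5 -> 1 -> 12 -> 2

Visit 3; enqueue 8, 4, 10, 6 → queue [8, 4, 10, 6]
Visit 8 → queue [4, 10, 6]
Visit 4; enqueue 0, 9, 7, 11 → queue [10, 6, 0, 9, 7, 11]
Visit 10 → queue [6, 0, 9, 7, 11]
Visit 6 → queue [0, 9, 7, 11]
Visit 0; enqueue 5 → queue [9, 7, 11, 5]
Visit 9 → queue [7, 11, 5]
Visit 7; enqueue 1 → queue [11, 5, 1]
Visit 11; enqueue 12, 2 → queue [5, 1, 12, 2]
Visit 5 → queue [1, 12, 2]
Visit 1 → queue [12, 2]
Visit 12 → queue [2]
Visit 2 → queue []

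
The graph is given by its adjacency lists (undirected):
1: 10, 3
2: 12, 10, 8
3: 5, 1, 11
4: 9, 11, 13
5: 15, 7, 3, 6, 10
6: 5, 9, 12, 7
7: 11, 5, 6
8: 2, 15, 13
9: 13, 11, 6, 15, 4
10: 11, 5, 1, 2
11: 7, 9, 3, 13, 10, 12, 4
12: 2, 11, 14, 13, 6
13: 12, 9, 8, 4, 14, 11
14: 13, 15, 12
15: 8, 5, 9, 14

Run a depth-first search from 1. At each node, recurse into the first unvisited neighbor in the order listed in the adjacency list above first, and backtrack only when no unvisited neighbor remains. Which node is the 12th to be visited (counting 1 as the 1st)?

9

Visit 1
1 → 10
10 → 11
11 → 7
7 → 5
5 → 15
15 → 8
8 → 2
2 → 12
12 → 14
14 → 13
13 → 9
9 → 6
9 → 4
5 → 3

Visit order: 1, 10, 11, 7, 5, 15, 8, 2, 12, 14, 13, 9, 6, 4, 3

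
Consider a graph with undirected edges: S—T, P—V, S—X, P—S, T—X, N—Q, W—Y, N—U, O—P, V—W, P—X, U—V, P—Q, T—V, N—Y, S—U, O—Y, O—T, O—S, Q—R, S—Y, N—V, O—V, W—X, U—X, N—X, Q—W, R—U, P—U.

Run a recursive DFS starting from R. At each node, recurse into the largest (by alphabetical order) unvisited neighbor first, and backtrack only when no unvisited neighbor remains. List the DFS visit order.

Visit R
R → U
U → X
X → W
W → Y
Y → S
S → T
T → V
V → P
P → Q
Q → N
P → O

R, U, X, W, Y, S, T, V, P, Q, N, O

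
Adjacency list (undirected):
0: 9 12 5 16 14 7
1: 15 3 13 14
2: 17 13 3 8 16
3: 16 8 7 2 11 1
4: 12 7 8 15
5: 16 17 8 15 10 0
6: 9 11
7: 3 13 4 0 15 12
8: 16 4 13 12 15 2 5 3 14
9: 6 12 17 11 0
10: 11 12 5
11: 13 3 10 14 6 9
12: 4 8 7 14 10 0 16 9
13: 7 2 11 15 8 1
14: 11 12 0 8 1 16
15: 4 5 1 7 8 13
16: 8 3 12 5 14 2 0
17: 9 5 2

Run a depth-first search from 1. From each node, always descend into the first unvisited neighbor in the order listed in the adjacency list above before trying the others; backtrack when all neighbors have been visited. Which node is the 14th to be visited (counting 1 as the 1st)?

11

Visit 1
1 → 15
15 → 4
4 → 12
12 → 8
8 → 16
16 → 3
3 → 7
7 → 13
13 → 2
2 → 17
17 → 9
9 → 6
6 → 11
11 → 10
10 → 5
5 → 0
0 → 14

Visit order: 1, 15, 4, 12, 8, 16, 3, 7, 13, 2, 17, 9, 6, 11, 10, 5, 0, 14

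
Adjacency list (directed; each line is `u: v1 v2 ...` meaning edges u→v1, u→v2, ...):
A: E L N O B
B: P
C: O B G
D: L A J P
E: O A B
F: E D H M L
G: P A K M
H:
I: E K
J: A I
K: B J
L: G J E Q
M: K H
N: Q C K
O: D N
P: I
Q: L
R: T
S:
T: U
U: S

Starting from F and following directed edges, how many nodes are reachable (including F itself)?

17

BFS from F visits: F, M, L, H, E, D, K, Q, J, G, O, B, A, P, I, N, C
Reachable nodes: 17 of 21 total.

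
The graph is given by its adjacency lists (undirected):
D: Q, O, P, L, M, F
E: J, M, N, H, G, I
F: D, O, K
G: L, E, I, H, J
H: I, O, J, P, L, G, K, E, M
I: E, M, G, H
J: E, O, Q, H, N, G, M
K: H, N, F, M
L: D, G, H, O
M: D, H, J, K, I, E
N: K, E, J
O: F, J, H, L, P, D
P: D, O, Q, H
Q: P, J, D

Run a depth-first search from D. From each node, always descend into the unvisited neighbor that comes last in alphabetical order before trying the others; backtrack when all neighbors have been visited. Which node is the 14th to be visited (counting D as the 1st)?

F

Visit D
D → Q
Q → P
P → O
O → L
L → H
H → M
M → K
K → N
N → J
J → G
G → I
I → E
K → F

Visit order: D, Q, P, O, L, H, M, K, N, J, G, I, E, F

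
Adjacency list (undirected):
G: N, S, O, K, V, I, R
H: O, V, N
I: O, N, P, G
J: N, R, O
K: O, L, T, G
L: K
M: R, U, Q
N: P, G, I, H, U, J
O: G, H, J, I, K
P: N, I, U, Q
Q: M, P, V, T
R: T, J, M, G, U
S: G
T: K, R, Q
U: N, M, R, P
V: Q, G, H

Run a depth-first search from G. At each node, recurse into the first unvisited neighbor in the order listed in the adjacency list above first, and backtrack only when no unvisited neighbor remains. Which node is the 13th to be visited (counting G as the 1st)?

Visit G
G → N
N → P
P → I
I → O
O → H
H → V
V → Q
Q → M
M → R
R → T
T → K
K → L
R → J
R → U
G → S

Visit order: G, N, P, I, O, H, V, Q, M, R, T, K, L, J, U, S

L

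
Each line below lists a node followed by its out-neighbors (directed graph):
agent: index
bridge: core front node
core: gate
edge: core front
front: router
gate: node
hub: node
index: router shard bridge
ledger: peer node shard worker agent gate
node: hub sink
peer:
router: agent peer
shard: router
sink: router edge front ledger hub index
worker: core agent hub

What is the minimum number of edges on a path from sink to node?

Level 0: sink
Level 1: edge, front, hub, index, ledger, router
Level 2: agent, bridge, core, gate, node, peer, shard, worker
node first appears at level 2.

2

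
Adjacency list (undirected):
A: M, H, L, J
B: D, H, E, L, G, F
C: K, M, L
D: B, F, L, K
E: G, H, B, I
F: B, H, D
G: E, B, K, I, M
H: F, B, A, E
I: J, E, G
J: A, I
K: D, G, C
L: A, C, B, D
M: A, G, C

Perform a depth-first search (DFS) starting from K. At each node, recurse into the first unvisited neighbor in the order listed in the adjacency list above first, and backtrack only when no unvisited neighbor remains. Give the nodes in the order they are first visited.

Visit K
K → D
D → B
B → H
H → F
H → A
A → M
M → G
G → E
E → I
I → J
M → C
C → L

K D B H F A M G E I J C L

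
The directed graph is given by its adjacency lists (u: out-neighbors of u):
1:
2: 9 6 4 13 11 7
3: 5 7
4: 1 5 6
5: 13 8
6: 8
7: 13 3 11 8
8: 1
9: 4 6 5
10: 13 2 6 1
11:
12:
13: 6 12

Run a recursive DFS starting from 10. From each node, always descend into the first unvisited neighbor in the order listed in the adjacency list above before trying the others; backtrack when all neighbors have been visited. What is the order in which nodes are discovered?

10 13 6 8 1 12 2 9 4 5 11 7 3

Visit 10
10 → 13
13 → 6
6 → 8
8 → 1
13 → 12
10 → 2
2 → 9
9 → 4
4 → 5
2 → 11
2 → 7
7 → 3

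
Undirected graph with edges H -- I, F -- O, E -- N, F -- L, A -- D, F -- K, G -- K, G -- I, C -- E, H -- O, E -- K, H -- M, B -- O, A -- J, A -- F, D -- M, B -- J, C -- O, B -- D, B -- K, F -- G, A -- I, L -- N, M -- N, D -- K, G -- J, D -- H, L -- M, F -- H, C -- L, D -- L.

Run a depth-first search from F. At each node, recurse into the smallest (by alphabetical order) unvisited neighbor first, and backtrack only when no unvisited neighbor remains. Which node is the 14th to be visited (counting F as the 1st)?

N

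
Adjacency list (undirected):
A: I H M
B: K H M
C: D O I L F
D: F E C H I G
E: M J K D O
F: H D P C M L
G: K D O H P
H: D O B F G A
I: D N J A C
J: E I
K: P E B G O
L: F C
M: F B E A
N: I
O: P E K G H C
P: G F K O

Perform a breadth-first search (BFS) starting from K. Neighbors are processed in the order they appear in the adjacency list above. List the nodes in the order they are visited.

Visit K; enqueue P, E, B, G, O → queue [P, E, B, G, O]
Visit P; enqueue F → queue [E, B, G, O, F]
Visit E; enqueue M, J, D → queue [B, G, O, F, M, J, D]
Visit B; enqueue H → queue [G, O, F, M, J, D, H]
Visit G → queue [O, F, M, J, D, H]
Visit O; enqueue C → queue [F, M, J, D, H, C]
Visit F; enqueue L → queue [M, J, D, H, C, L]
Visit M; enqueue A → queue [J, D, H, C, L, A]
Visit J; enqueue I → queue [D, H, C, L, A, I]
Visit D → queue [H, C, L, A, I]
Visit H → queue [C, L, A, I]
Visit C → queue [L, A, I]
Visit L → queue [A, I]
Visit A → queue [I]
Visit I; enqueue N → queue [N]
Visit N → queue []

K -> P -> E -> B -> G -> O -> F -> M -> J -> D -> H -> C -> L -> A -> I -> N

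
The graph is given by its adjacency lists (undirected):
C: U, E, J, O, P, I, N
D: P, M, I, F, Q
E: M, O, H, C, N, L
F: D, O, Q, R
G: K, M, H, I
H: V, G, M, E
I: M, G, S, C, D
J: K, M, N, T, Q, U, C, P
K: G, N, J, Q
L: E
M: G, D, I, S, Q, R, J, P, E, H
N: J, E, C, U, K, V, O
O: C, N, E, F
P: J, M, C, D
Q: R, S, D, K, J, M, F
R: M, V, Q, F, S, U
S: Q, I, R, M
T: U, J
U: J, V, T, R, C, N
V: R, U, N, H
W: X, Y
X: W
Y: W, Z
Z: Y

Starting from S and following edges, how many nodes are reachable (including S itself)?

BFS from S visits: S, R, Q, M, I, V, U, F, K, J, D, P, H, G, E, C, N, T, O, L
Reachable nodes: 20 of 24 total.

20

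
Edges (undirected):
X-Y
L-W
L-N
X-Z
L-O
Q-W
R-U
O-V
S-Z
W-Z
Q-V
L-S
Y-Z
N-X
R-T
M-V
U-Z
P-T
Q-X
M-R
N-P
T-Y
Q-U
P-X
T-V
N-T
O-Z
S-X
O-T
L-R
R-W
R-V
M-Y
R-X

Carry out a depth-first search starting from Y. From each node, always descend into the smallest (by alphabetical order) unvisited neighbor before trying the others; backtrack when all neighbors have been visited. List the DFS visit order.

Y → M → R → L → N → P → T → O → V → Q → U → Z → S → X → W

Visit Y
Y → M
M → R
R → L
L → N
N → P
P → T
T → O
O → V
V → Q
Q → U
U → Z
Z → S
S → X
Z → W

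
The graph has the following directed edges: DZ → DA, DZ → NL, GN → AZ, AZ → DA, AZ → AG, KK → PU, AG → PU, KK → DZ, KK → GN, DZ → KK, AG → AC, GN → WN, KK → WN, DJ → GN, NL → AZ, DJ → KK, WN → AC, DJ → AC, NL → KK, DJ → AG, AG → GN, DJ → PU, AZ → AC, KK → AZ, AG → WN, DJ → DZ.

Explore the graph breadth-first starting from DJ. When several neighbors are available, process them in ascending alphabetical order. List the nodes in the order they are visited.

DJ AC AG DZ GN KK PU WN DA NL AZ

Visit DJ; enqueue AC, AG, DZ, GN, KK, PU → queue [AC, AG, DZ, GN, KK, PU]
Visit AC → queue [AG, DZ, GN, KK, PU]
Visit AG; enqueue WN → queue [DZ, GN, KK, PU, WN]
Visit DZ; enqueue DA, NL → queue [GN, KK, PU, WN, DA, NL]
Visit GN; enqueue AZ → queue [KK, PU, WN, DA, NL, AZ]
Visit KK → queue [PU, WN, DA, NL, AZ]
Visit PU → queue [WN, DA, NL, AZ]
Visit WN → queue [DA, NL, AZ]
Visit DA → queue [NL, AZ]
Visit NL → queue [AZ]
Visit AZ → queue []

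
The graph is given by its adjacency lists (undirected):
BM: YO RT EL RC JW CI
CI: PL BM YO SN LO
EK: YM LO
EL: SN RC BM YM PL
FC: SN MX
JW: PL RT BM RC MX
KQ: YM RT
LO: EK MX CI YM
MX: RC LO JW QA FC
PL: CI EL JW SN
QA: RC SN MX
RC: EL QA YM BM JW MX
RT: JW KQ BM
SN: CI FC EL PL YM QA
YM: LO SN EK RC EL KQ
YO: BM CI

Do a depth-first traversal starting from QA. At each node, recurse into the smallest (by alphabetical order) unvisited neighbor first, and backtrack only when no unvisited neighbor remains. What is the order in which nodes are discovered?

Visit QA
QA → MX
MX → FC
FC → SN
SN → CI
CI → BM
BM → EL
EL → PL
PL → JW
JW → RC
RC → YM
YM → EK
EK → LO
YM → KQ
KQ → RT
BM → YO

QA -> MX -> FC -> SN -> CI -> BM -> EL -> PL -> JW -> RC -> YM -> EK -> LO -> KQ -> RT -> YO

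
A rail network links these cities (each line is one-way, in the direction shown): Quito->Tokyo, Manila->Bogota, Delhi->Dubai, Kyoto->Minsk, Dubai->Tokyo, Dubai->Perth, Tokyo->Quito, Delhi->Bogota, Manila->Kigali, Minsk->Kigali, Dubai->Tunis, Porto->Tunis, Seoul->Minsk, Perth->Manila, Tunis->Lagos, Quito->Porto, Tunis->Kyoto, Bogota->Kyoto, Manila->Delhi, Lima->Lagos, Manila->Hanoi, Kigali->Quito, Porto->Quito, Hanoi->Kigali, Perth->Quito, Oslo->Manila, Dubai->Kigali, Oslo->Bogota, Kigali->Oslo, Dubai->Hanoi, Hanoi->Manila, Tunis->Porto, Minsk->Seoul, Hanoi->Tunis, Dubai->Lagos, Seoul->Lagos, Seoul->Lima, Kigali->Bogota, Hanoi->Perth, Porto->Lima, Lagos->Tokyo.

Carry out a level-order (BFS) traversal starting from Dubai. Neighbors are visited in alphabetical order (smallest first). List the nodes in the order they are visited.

Dubai, Hanoi, Kigali, Lagos, Perth, Tokyo, Tunis, Manila, Bogota, Oslo, Quito, Kyoto, Porto, Delhi, Minsk, Lima, Seoul

Visit Dubai; enqueue Hanoi, Kigali, Lagos, Perth, Tokyo, Tunis → queue [Hanoi, Kigali, Lagos, Perth, Tokyo, Tunis]
Visit Hanoi; enqueue Manila → queue [Kigali, Lagos, Perth, Tokyo, Tunis, Manila]
Visit Kigali; enqueue Bogota, Oslo, Quito → queue [Lagos, Perth, Tokyo, Tunis, Manila, Bogota, Oslo, Quito]
Visit Lagos → queue [Perth, Tokyo, Tunis, Manila, Bogota, Oslo, Quito]
Visit Perth → queue [Tokyo, Tunis, Manila, Bogota, Oslo, Quito]
Visit Tokyo → queue [Tunis, Manila, Bogota, Oslo, Quito]
Visit Tunis; enqueue Kyoto, Porto → queue [Manila, Bogota, Oslo, Quito, Kyoto, Porto]
Visit Manila; enqueue Delhi → queue [Bogota, Oslo, Quito, Kyoto, Porto, Delhi]
Visit Bogota → queue [Oslo, Quito, Kyoto, Porto, Delhi]
Visit Oslo → queue [Quito, Kyoto, Porto, Delhi]
Visit Quito → queue [Kyoto, Porto, Delhi]
Visit Kyoto; enqueue Minsk → queue [Porto, Delhi, Minsk]
Visit Porto; enqueue Lima → queue [Delhi, Minsk, Lima]
Visit Delhi → queue [Minsk, Lima]
Visit Minsk; enqueue Seoul → queue [Lima, Seoul]
Visit Lima → queue [Seoul]
Visit Seoul → queue []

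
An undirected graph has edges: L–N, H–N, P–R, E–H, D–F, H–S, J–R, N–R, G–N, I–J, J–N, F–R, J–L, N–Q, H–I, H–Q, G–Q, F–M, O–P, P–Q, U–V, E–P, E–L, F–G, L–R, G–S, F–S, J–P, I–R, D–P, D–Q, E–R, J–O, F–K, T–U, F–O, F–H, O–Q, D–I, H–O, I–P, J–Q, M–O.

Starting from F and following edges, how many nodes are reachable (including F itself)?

16

BFS from F visits: F, D, G, H, K, M, O, R, S, I, P, Q, N, E, J, L
Reachable nodes: 16 of 19 total.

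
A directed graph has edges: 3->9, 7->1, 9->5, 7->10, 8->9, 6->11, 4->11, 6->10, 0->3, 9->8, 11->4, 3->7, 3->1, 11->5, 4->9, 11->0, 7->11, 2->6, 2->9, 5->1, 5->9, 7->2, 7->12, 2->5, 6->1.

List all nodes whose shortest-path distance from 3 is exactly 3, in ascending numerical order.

0, 4, 6

Level 0: 3
Level 1: 1, 7, 9
Level 2: 2, 5, 8, 10, 11, 12
Level 3: 0, 4, 6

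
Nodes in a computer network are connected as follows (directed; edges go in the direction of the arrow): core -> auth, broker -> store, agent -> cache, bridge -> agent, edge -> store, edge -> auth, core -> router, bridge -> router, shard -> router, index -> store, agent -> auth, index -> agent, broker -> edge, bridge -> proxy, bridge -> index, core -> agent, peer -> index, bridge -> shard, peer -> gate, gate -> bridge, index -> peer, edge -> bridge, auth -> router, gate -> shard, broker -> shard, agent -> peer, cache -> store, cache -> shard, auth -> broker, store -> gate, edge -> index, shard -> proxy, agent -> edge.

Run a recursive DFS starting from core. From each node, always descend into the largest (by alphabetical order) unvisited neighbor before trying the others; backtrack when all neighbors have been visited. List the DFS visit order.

Visit core
core → router
core → auth
auth → broker
broker → store
store → gate
gate → shard
shard → proxy
gate → bridge
bridge → index
index → peer
index → agent
agent → edge
agent → cache

core, router, auth, broker, store, gate, shard, proxy, bridge, index, peer, agent, edge, cache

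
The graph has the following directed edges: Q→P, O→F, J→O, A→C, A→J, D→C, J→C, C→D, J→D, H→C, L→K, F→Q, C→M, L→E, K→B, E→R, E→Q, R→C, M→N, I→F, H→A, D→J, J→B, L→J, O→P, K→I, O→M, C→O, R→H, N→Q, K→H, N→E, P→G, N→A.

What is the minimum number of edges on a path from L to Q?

2

Level 0: L
Level 1: E, J, K
Level 2: B, C, D, H, I, O, Q, R
Level 3: A, F, M, P
Level 4: G, N
Q first appears at level 2.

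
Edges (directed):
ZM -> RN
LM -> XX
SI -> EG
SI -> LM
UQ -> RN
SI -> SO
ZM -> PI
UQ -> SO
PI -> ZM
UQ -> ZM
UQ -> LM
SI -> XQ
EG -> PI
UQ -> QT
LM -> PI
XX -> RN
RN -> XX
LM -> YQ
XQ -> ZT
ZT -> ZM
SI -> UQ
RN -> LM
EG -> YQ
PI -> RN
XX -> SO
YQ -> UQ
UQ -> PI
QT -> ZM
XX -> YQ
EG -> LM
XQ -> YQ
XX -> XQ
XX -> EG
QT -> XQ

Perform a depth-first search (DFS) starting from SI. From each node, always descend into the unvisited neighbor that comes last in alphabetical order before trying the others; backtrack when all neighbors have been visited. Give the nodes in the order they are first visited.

SI -> XQ -> ZT -> ZM -> RN -> XX -> YQ -> UQ -> SO -> QT -> PI -> LM -> EG

Visit SI
SI → XQ
XQ → ZT
ZT → ZM
ZM → RN
RN → XX
XX → YQ
YQ → UQ
UQ → SO
UQ → QT
UQ → PI
UQ → LM
XX → EG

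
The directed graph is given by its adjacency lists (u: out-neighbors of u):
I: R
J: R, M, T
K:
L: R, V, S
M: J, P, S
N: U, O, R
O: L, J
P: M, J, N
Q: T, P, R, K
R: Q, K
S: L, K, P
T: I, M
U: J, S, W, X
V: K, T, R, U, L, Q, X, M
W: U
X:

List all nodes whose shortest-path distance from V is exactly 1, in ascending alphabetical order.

Level 0: V
Level 1: K, L, M, Q, R, T, U, X
Level 2: I, J, P, S, W
Level 3: N
Level 4: O

K, L, M, Q, R, T, U, X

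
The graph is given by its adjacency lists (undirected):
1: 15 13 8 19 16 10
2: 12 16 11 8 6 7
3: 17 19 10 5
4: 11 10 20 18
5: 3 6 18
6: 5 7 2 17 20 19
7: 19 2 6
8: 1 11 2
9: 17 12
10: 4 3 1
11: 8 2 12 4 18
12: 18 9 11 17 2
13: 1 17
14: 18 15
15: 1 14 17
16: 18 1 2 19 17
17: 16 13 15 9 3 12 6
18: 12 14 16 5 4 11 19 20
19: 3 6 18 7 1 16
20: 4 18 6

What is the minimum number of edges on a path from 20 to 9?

3

Level 0: 20
Level 1: 4, 6, 18
Level 2: 2, 5, 7, 10, 11, 12, 14, 16, 17, 19
Level 3: 1, 3, 8, 9, 13, 15
9 first appears at level 3.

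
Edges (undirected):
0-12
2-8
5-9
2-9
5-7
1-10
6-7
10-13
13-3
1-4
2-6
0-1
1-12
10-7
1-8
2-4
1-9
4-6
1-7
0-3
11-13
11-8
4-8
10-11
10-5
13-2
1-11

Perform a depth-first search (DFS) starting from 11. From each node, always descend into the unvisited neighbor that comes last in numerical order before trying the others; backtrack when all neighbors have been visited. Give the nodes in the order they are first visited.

Visit 11
11 → 13
13 → 10
10 → 7
7 → 6
6 → 4
4 → 8
8 → 2
2 → 9
9 → 5
9 → 1
1 → 12
12 → 0
0 → 3

11 → 13 → 10 → 7 → 6 → 4 → 8 → 2 → 9 → 5 → 1 → 12 → 0 → 3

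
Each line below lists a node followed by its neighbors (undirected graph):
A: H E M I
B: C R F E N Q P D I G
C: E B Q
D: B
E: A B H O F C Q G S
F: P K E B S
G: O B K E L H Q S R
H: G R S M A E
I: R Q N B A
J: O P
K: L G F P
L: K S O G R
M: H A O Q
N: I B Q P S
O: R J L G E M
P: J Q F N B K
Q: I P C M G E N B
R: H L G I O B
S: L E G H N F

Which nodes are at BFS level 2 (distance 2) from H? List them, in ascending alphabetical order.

Level 0: H
Level 1: A, E, G, M, R, S
Level 2: B, C, F, I, K, L, N, O, Q
Level 3: D, J, P

B, C, F, I, K, L, N, O, Q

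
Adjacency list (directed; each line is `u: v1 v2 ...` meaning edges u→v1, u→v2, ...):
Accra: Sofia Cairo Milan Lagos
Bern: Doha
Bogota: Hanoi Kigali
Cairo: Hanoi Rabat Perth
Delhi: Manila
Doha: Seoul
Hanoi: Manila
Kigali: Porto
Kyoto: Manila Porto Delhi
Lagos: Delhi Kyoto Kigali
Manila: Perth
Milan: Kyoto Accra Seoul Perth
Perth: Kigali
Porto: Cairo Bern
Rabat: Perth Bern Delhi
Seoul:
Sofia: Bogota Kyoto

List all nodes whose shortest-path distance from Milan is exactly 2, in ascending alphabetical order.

Level 0: Milan
Level 1: Accra, Kyoto, Perth, Seoul
Level 2: Cairo, Delhi, Kigali, Lagos, Manila, Porto, Sofia
Level 3: Bern, Bogota, Hanoi, Rabat
Level 4: Doha

Cairo, Delhi, Kigali, Lagos, Manila, Porto, Sofia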